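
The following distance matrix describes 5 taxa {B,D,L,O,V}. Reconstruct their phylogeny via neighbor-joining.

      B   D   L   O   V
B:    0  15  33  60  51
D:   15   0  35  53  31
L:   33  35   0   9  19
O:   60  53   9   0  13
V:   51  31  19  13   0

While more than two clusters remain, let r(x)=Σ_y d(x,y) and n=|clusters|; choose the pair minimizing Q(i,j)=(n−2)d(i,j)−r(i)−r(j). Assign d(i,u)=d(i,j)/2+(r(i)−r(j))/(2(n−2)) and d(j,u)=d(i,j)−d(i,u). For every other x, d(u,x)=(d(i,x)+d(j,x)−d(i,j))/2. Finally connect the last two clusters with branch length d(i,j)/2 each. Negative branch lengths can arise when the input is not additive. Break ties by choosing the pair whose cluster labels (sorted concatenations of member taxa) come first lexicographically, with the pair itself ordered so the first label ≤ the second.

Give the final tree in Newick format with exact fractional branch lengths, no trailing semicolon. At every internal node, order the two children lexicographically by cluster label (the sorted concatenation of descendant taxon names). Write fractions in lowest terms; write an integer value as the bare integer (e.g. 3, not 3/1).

((((B:35/3,D:10/3):215/8,L:-3/8):63/8,O:63/8):41/16,V:41/16)

iteration 1: select B,D (d=15, Q=-248); attach at lengths (35/3, 10/3); label the merged cluster BD
  updated: d(BD,L)=53/2, d(BD,O)=49, d(BD,V)=67/2
iteration 2: select BD,L (d=53/2, Q=-221/2); attach at lengths (215/8, -3/8); label the merged cluster BDL
  updated: d(BDL,O)=63/4, d(BDL,V)=13
iteration 3: select BDL,O (d=63/4, Q=-167/4); attach at lengths (63/8, 63/8); label the merged cluster BDLO
  updated: d(BDLO,V)=41/8
iteration 4: select BDLO,V (d=41/8); attach at lengths (41/16, 41/16); label the merged cluster BDLOV
final tree: ((((B:35/3,D:10/3):215/8,L:-3/8):63/8,O:63/8):41/16,V:41/16)
total length: 499/8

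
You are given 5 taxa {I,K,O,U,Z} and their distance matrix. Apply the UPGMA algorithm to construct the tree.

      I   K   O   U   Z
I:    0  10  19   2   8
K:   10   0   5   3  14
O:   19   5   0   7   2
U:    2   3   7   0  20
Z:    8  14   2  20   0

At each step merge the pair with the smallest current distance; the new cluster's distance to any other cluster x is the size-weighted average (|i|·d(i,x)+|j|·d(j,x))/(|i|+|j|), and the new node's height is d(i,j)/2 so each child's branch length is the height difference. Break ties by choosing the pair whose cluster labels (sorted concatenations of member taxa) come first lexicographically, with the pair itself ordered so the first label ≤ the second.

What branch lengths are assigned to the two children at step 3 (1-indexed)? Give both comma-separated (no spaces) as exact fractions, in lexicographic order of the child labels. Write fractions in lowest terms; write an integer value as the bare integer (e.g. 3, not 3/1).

9/4,13/4

1. join I+U (d=2) ⇒ IU; edges |I|=1, |U|=1
  updated: d(IU,K)=13/2, d(IU,O)=13, d(IU,Z)=14
2. join O+Z (d=2) ⇒ OZ; edges |O|=1, |Z|=1
  updated: d(IU,OZ)=27/2, d(K,OZ)=19/2
3. join IU+K (d=13/2) ⇒ IKU; edges |IU|=9/4, |K|=13/4
  updated: d(IKU,OZ)=73/6
4. join IKU+OZ (d=73/6) ⇒ IKOUZ; edges |IKU|=17/6, |OZ|=61/12
final tree: (((I:1,U:1):9/4,K:13/4):17/6,(O:1,Z:1):61/12)
total length: 209/12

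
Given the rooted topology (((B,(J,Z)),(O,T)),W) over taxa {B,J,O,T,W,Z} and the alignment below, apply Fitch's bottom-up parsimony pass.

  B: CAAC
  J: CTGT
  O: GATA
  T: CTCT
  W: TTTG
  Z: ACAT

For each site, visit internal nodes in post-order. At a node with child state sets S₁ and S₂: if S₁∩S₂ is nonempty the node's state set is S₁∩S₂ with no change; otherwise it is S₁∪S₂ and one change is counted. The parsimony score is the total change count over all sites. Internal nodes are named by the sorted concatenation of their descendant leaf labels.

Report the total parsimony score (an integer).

JZ@0: {C} ∪ {A} = {A,C} (union, +1)
BJZ@0: {C} ∩ {A,C} = {C} (intersection, +0)
OT@0: {G} ∪ {C} = {C,G} (union, +1)
BJOTZ@0: {C} ∩ {C,G} = {C} (intersection, +0)
BJOTWZ@0: {C} ∪ {T} = {C,T} (union, +1)
JZ@1: {T} ∪ {C} = {C,T} (union, +1)
BJZ@1: {A} ∪ {C,T} = {A,C,T} (union, +1)
OT@1: {A} ∪ {T} = {A,T} (union, +1)
BJOTZ@1: {A,C,T} ∩ {A,T} = {A,T} (intersection, +0)
BJOTWZ@1: {A,T} ∩ {T} = {T} (intersection, +0)
JZ@2: {G} ∪ {A} = {A,G} (union, +1)
BJZ@2: {A} ∩ {A,G} = {A} (intersection, +0)
OT@2: {T} ∪ {C} = {C,T} (union, +1)
BJOTZ@2: {A} ∪ {C,T} = {A,C,T} (union, +1)
BJOTWZ@2: {A,C,T} ∩ {T} = {T} (intersection, +0)
JZ@3: {T} ∩ {T} = {T} (intersection, +0)
BJZ@3: {C} ∪ {T} = {C,T} (union, +1)
OT@3: {A} ∪ {T} = {A,T} (union, +1)
BJOTZ@3: {C,T} ∩ {A,T} = {T} (intersection, +0)
BJOTWZ@3: {T} ∪ {G} = {G,T} (union, +1)
per-site changes: [3, 3, 3, 3]; total = 12

12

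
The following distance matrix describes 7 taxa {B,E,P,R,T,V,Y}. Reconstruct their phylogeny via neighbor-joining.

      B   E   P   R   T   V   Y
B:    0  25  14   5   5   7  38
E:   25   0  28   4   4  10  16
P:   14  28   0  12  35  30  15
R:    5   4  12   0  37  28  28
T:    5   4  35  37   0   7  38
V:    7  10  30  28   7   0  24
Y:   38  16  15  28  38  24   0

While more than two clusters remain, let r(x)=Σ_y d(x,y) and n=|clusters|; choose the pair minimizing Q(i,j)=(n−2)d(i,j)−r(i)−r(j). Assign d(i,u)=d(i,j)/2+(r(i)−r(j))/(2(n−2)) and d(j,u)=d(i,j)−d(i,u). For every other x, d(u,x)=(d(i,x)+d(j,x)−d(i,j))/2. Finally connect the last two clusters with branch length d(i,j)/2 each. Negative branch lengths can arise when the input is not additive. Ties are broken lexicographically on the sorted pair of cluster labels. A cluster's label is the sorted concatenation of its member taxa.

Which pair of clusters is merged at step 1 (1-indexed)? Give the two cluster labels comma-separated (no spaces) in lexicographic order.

iteration 1: select P,Y (d=15, Q=-218); attach at lengths (5, 10); label the merged cluster PY
  updated: d(B,PY)=37/2, d(E,PY)=29/2, d(PY,R)=25/2, d(PY,T)=29, d(PY,V)=39/2
iteration 2: select PY,R (d=25/2, Q=-261/2); attach at lengths (115/16, 85/16); label the merged cluster PRY
  updated: d(B,PRY)=11/2, d(E,PRY)=3, d(PRY,T)=107/4, d(PRY,V)=35/2
iteration 3: select E,PRY (d=3, Q=-343/4); attach at lengths (-7/24, 79/24); label the merged cluster EPRY
  updated: d(B,EPRY)=55/4, d(EPRY,T)=111/8, d(EPRY,V)=49/4
iteration 4: select B,T (d=5, Q=-333/8); attach at lengths (79/32, 81/32); label the merged cluster BT
  updated: d(BT,EPRY)=181/16, d(BT,V)=9/2
iteration 5: select BT,EPRY (d=181/16, Q=-449/16); attach at lengths (57/32, 305/32); label the merged cluster BEPRTY
  updated: d(BEPRTY,V)=87/32
iteration 6: select BEPRTY,V (d=87/32); attach at lengths (87/64, 87/64); label the merged cluster BEPRTVY
final tree: (((B:79/32,T:81/32):57/32,(E:-7/24,((P:5,Y:10):115/16,R:85/16):79/24):305/32):87/64,V:87/64)
total length: 1585/32

P,Y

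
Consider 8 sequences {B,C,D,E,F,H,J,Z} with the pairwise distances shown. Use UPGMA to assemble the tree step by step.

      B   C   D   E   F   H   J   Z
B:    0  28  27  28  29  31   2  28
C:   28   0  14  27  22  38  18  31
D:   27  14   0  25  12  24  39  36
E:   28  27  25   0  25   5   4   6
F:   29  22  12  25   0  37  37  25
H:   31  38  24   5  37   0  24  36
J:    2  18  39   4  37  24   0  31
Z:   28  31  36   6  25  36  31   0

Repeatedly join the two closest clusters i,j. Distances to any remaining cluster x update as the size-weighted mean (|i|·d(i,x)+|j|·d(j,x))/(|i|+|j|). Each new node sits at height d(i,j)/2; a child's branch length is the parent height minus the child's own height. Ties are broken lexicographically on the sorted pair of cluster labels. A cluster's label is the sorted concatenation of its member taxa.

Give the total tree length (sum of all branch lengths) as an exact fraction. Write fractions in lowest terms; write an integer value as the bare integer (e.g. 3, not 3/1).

iteration 1: select B,J (d=2); attach at lengths (1, 1); label the merged cluster BJ
  updated: d(BJ,C)=23, d(BJ,D)=33, d(BJ,E)=16, d(BJ,F)=33, d(BJ,H)=55/2, d(BJ,Z)=59/2
iteration 2: select E,H (d=5); attach at lengths (5/2, 5/2); label the merged cluster EH
  updated: d(BJ,EH)=87/4, d(C,EH)=65/2, d(D,EH)=49/2, d(EH,F)=31, d(EH,Z)=21
iteration 3: select D,F (d=12); attach at lengths (6, 6); label the merged cluster DF
  updated: d(BJ,DF)=33, d(C,DF)=18, d(DF,EH)=111/4, d(DF,Z)=61/2
iteration 4: select C,DF (d=18); attach at lengths (9, 3); label the merged cluster CDF
  updated: d(BJ,CDF)=89/3, d(CDF,EH)=88/3, d(CDF,Z)=92/3
iteration 5: select EH,Z (d=21); attach at lengths (8, 21/2); label the merged cluster EHZ
  updated: d(BJ,EHZ)=73/3, d(CDF,EHZ)=268/9
iteration 6: select BJ,EHZ (d=73/3); attach at lengths (67/6, 5/3); label the merged cluster BEHJZ
  updated: d(BEHJZ,CDF)=446/15
iteration 7: select BEHJZ,CDF (d=446/15); attach at lengths (27/10, 88/15); label the merged cluster BCDEFHJZ
final tree: (((B:1,J:1):67/6,((E:5/2,H:5/2):8,Z:21/2):5/3):27/10,(C:9,(D:6,F:6):3):88/15)
total length: 709/10

709/10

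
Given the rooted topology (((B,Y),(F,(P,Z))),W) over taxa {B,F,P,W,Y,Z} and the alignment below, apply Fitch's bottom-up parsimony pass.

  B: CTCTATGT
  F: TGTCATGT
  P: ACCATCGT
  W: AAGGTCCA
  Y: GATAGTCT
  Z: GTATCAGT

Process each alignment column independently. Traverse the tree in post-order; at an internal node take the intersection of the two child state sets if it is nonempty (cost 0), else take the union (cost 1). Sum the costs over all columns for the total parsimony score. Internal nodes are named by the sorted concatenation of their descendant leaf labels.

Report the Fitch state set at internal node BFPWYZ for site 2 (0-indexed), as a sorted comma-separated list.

C,G,T

[col 0] BY: children B:{C}, Y:{G} ∪→ {C,G}; cost 1
[col 0] PZ: children P:{A}, Z:{G} ∪→ {A,G}; cost 1
[col 0] FPZ: children F:{T}, PZ:{A,G} ∪→ {A,G,T}; cost 1
[col 0] BFPYZ: children BY:{C,G}, FPZ:{A,G,T} ∩→ {G}; cost 0
[col 0] BFPWYZ: children BFPYZ:{G}, W:{A} ∪→ {A,G}; cost 1
[col 1] BY: children B:{T}, Y:{A} ∪→ {A,T}; cost 1
[col 1] PZ: children P:{C}, Z:{T} ∪→ {C,T}; cost 1
[col 1] FPZ: children F:{G}, PZ:{C,T} ∪→ {C,G,T}; cost 1
[col 1] BFPYZ: children BY:{A,T}, FPZ:{C,G,T} ∩→ {T}; cost 0
[col 1] BFPWYZ: children BFPYZ:{T}, W:{A} ∪→ {A,T}; cost 1
[col 2] BY: children B:{C}, Y:{T} ∪→ {C,T}; cost 1
[col 2] PZ: children P:{C}, Z:{A} ∪→ {A,C}; cost 1
[col 2] FPZ: children F:{T}, PZ:{A,C} ∪→ {A,C,T}; cost 1
[col 2] BFPYZ: children BY:{C,T}, FPZ:{A,C,T} ∩→ {C,T}; cost 0
[col 2] BFPWYZ: children BFPYZ:{C,T}, W:{G} ∪→ {C,G,T}; cost 1
[col 3] BY: children B:{T}, Y:{A} ∪→ {A,T}; cost 1
[col 3] PZ: children P:{A}, Z:{T} ∪→ {A,T}; cost 1
[col 3] FPZ: children F:{C}, PZ:{A,T} ∪→ {A,C,T}; cost 1
[col 3] BFPYZ: children BY:{A,T}, FPZ:{A,C,T} ∩→ {A,T}; cost 0
[col 3] BFPWYZ: children BFPYZ:{A,T}, W:{G} ∪→ {A,G,T}; cost 1
[col 4] BY: children B:{A}, Y:{G} ∪→ {A,G}; cost 1
[col 4] PZ: children P:{T}, Z:{C} ∪→ {C,T}; cost 1
[col 4] FPZ: children F:{A}, PZ:{C,T} ∪→ {A,C,T}; cost 1
[col 4] BFPYZ: children BY:{A,G}, FPZ:{A,C,T} ∩→ {A}; cost 0
[col 4] BFPWYZ: children BFPYZ:{A}, W:{T} ∪→ {A,T}; cost 1
[col 5] BY: children B:{T}, Y:{T} ∩→ {T}; cost 0
[col 5] PZ: children P:{C}, Z:{A} ∪→ {A,C}; cost 1
[col 5] FPZ: children F:{T}, PZ:{A,C} ∪→ {A,C,T}; cost 1
[col 5] BFPYZ: children BY:{T}, FPZ:{A,C,T} ∩→ {T}; cost 0
[col 5] BFPWYZ: children BFPYZ:{T}, W:{C} ∪→ {C,T}; cost 1
[col 6] BY: children B:{G}, Y:{C} ∪→ {C,G}; cost 1
[col 6] PZ: children P:{G}, Z:{G} ∩→ {G}; cost 0
[col 6] FPZ: children F:{G}, PZ:{G} ∩→ {G}; cost 0
[col 6] BFPYZ: children BY:{C,G}, FPZ:{G} ∩→ {G}; cost 0
[col 6] BFPWYZ: children BFPYZ:{G}, W:{C} ∪→ {C,G}; cost 1
[col 7] BY: children B:{T}, Y:{T} ∩→ {T}; cost 0
[col 7] PZ: children P:{T}, Z:{T} ∩→ {T}; cost 0
[col 7] FPZ: children F:{T}, PZ:{T} ∩→ {T}; cost 0
[col 7] BFPYZ: children BY:{T}, FPZ:{T} ∩→ {T}; cost 0
[col 7] BFPWYZ: children BFPYZ:{T}, W:{A} ∪→ {A,T}; cost 1
per-site changes: [4, 4, 4, 4, 4, 3, 2, 1]; total = 26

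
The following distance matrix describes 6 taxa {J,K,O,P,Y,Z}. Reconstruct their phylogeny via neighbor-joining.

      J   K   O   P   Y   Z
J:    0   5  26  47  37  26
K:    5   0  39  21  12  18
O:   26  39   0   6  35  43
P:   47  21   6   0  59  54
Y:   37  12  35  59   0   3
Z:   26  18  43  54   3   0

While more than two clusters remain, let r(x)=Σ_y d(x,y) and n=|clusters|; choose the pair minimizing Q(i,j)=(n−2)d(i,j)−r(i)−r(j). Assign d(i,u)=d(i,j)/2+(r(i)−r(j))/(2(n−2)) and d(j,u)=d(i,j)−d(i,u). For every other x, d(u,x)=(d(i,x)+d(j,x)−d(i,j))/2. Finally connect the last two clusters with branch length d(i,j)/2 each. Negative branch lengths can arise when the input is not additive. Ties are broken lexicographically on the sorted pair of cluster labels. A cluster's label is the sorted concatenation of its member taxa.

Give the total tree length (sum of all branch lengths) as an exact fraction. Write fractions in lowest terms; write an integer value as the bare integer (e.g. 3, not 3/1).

941/16

iteration 1: select O,P (d=6, Q=-312); attach at lengths (-7/4, 31/4); label the merged cluster OP
  updated: d(J,OP)=67/2, d(K,OP)=27, d(OP,Y)=44, d(OP,Z)=91/2
iteration 2: select Y,Z (d=3, Q=-359/2); attach at lengths (25/12, 11/12); label the merged cluster YZ
  updated: d(J,YZ)=30, d(K,YZ)=27/2, d(OP,YZ)=173/4
iteration 3: select J,OP (d=67/2, Q=-421/4); attach at lengths (127/16, 409/16); label the merged cluster JOP
  updated: d(JOP,K)=-3/4, d(JOP,YZ)=159/8
iteration 4: select JOP,K (d=-3/4, Q=-261/8); attach at lengths (45/16, -57/16); label the merged cluster JKOP
  updated: d(JKOP,YZ)=273/16
iteration 5: select JKOP,YZ (d=273/16); attach at lengths (273/32, 273/32); label the merged cluster JKOPYZ
final tree: (((J:127/16,(O:-7/4,P:31/4):409/16):45/16,K:-57/16):273/32,(Y:25/12,Z:11/12):273/32)
total length: 941/16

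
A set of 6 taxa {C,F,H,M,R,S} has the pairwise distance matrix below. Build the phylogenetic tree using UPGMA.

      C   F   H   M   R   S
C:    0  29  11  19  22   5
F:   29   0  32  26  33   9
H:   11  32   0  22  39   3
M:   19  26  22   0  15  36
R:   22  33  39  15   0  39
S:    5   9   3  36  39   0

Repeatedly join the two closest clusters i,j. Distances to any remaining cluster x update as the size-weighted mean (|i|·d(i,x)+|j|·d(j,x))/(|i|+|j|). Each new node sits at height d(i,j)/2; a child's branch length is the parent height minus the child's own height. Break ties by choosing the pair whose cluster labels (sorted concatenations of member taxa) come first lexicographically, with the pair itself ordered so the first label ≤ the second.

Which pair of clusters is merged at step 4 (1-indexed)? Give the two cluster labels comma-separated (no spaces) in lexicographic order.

iteration 1: select H,S (d=3); attach at lengths (3/2, 3/2); label the merged cluster HS
  updated: d(C,HS)=8, d(F,HS)=41/2, d(HS,M)=29, d(HS,R)=39
iteration 2: select C,HS (d=8); attach at lengths (4, 5/2); label the merged cluster CHS
  updated: d(CHS,F)=70/3, d(CHS,M)=77/3, d(CHS,R)=100/3
iteration 3: select M,R (d=15); attach at lengths (15/2, 15/2); label the merged cluster MR
  updated: d(CHS,MR)=59/2, d(F,MR)=59/2
iteration 4: select CHS,F (d=70/3); attach at lengths (23/3, 35/3); label the merged cluster CFHS
  updated: d(CFHS,MR)=59/2
iteration 5: select CFHS,MR (d=59/2); attach at lengths (37/12, 29/4); label the merged cluster CFHMRS
final tree: (((C:4,(H:3/2,S:3/2):5/2):23/3,F:35/3):37/12,(M:15/2,R:15/2):29/4)
total length: 325/6

CHS,F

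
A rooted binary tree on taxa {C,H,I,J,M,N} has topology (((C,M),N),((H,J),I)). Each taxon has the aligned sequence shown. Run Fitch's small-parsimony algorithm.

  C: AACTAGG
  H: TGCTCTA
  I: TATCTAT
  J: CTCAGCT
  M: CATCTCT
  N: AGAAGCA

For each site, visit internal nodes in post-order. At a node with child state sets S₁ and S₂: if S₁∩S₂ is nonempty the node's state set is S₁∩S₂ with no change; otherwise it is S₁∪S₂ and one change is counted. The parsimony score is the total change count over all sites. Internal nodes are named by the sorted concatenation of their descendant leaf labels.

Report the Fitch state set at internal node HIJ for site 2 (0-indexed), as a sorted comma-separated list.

C,T

[col 0] CM: children C:{A}, M:{C} ∪→ {A,C}; cost 1
[col 0] CMN: children CM:{A,C}, N:{A} ∩→ {A}; cost 0
[col 0] HJ: children H:{T}, J:{C} ∪→ {C,T}; cost 1
[col 0] HIJ: children HJ:{C,T}, I:{T} ∩→ {T}; cost 0
[col 0] CHIJMN: children CMN:{A}, HIJ:{T} ∪→ {A,T}; cost 1
[col 1] CM: children C:{A}, M:{A} ∩→ {A}; cost 0
[col 1] CMN: children CM:{A}, N:{G} ∪→ {A,G}; cost 1
[col 1] HJ: children H:{G}, J:{T} ∪→ {G,T}; cost 1
[col 1] HIJ: children HJ:{G,T}, I:{A} ∪→ {A,G,T}; cost 1
[col 1] CHIJMN: children CMN:{A,G}, HIJ:{A,G,T} ∩→ {A,G}; cost 0
[col 2] CM: children C:{C}, M:{T} ∪→ {C,T}; cost 1
[col 2] CMN: children CM:{C,T}, N:{A} ∪→ {A,C,T}; cost 1
[col 2] HJ: children H:{C}, J:{C} ∩→ {C}; cost 0
[col 2] HIJ: children HJ:{C}, I:{T} ∪→ {C,T}; cost 1
[col 2] CHIJMN: children CMN:{A,C,T}, HIJ:{C,T} ∩→ {C,T}; cost 0
[col 3] CM: children C:{T}, M:{C} ∪→ {C,T}; cost 1
[col 3] CMN: children CM:{C,T}, N:{A} ∪→ {A,C,T}; cost 1
[col 3] HJ: children H:{T}, J:{A} ∪→ {A,T}; cost 1
[col 3] HIJ: children HJ:{A,T}, I:{C} ∪→ {A,C,T}; cost 1
[col 3] CHIJMN: children CMN:{A,C,T}, HIJ:{A,C,T} ∩→ {A,C,T}; cost 0
[col 4] CM: children C:{A}, M:{T} ∪→ {A,T}; cost 1
[col 4] CMN: children CM:{A,T}, N:{G} ∪→ {A,G,T}; cost 1
[col 4] HJ: children H:{C}, J:{G} ∪→ {C,G}; cost 1
[col 4] HIJ: children HJ:{C,G}, I:{T} ∪→ {C,G,T}; cost 1
[col 4] CHIJMN: children CMN:{A,G,T}, HIJ:{C,G,T} ∩→ {G,T}; cost 0
[col 5] CM: children C:{G}, M:{C} ∪→ {C,G}; cost 1
[col 5] CMN: children CM:{C,G}, N:{C} ∩→ {C}; cost 0
[col 5] HJ: children H:{T}, J:{C} ∪→ {C,T}; cost 1
[col 5] HIJ: children HJ:{C,T}, I:{A} ∪→ {A,C,T}; cost 1
[col 5] CHIJMN: children CMN:{C}, HIJ:{A,C,T} ∩→ {C}; cost 0
[col 6] CM: children C:{G}, M:{T} ∪→ {G,T}; cost 1
[col 6] CMN: children CM:{G,T}, N:{A} ∪→ {A,G,T}; cost 1
[col 6] HJ: children H:{A}, J:{T} ∪→ {A,T}; cost 1
[col 6] HIJ: children HJ:{A,T}, I:{T} ∩→ {T}; cost 0
[col 6] CHIJMN: children CMN:{A,G,T}, HIJ:{T} ∩→ {T}; cost 0
per-site changes: [3, 3, 3, 4, 4, 3, 3]; total = 23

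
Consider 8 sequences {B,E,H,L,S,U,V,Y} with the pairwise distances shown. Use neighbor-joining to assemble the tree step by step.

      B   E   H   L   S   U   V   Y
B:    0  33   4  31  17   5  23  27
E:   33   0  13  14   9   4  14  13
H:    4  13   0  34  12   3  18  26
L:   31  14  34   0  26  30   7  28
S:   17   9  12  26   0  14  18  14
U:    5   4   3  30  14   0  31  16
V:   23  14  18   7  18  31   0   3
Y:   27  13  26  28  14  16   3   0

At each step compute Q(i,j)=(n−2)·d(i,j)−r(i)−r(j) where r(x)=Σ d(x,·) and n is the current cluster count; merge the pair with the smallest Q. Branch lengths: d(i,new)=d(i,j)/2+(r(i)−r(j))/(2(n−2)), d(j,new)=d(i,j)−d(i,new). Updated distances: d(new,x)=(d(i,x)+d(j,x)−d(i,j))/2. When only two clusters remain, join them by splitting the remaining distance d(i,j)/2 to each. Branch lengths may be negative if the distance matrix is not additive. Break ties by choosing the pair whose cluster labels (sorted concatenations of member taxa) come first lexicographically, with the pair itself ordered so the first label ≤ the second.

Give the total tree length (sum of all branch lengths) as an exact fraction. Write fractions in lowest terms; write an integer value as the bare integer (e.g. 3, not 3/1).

iteration 1: select L,V (d=7, Q=-242); attach at lengths (49/6, -7/6); label the merged cluster LV
  updated: d(B,LV)=47/2, d(E,LV)=21/2, d(H,LV)=45/2, d(LV,S)=37/2, d(LV,U)=27, d(LV,Y)=12
iteration 2: select B,H (d=4, Q=-170); attach at lengths (49/10, -9/10); label the merged cluster BH
  updated: d(BH,E)=21, d(BH,LV)=21, d(BH,S)=25/2, d(BH,U)=2, d(BH,Y)=49/2
iteration 3: select BH,U (d=2, Q=-136); attach at lengths (13/4, -5/4); label the merged cluster BHU
  updated: d(BHU,E)=23/2, d(BHU,LV)=23, d(BHU,S)=49/4, d(BHU,Y)=77/4
iteration 4: select LV,Y (d=12, Q=-345/4); attach at lengths (167/24, 121/24); label the merged cluster LVY
  updated: d(BHU,LVY)=121/8, d(E,LVY)=23/4, d(LVY,S)=41/4
iteration 5: select BHU,S (d=49/4, Q=-367/8); attach at lengths (255/32, 137/32); label the merged cluster BHSU
  updated: d(BHSU,E)=33/8, d(BHSU,LVY)=105/16
iteration 6: select BHSU,E (d=33/8, Q=-263/16); attach at lengths (79/32, 53/32); label the merged cluster BEHSU
  updated: d(BEHSU,LVY)=131/32
iteration 7: select BEHSU,LVY (d=131/32); attach at lengths (131/64, 131/64); label the merged cluster BEHLSUVY
final tree: (((((B:49/10,H:-9/10):13/4,U:-5/4):255/32,S:137/32):79/32,E:53/32):131/64,((L:49/6,V:-7/6):167/24,Y:121/24):131/64)
total length: 1455/32

1455/32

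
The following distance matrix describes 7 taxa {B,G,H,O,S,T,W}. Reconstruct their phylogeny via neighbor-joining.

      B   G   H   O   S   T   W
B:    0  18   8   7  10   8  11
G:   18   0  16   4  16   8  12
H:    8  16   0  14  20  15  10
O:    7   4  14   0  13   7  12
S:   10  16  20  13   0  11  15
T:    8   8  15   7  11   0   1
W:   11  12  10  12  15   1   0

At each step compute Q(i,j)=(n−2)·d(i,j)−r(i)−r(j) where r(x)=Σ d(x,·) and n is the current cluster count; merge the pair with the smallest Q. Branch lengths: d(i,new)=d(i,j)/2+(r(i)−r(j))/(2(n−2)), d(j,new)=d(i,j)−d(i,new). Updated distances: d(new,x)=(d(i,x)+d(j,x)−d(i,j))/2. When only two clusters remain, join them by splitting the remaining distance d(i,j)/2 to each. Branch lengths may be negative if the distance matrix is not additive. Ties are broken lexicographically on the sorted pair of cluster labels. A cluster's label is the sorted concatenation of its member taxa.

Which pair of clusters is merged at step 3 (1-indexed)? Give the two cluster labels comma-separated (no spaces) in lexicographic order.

step 1: merge (G,O) at d=4, Q=-111; branch lengths G→37/10, O→3/10; new cluster GO
  updated: d(B,GO)=21/2, d(GO,H)=13, d(GO,S)=25/2, d(GO,T)=11/2, d(GO,W)=10
step 2: merge (T,W) at d=1, Q=-167/2; branch lengths T→-5/16, W→21/16; new cluster TW
  updated: d(B,TW)=9, d(GO,TW)=29/4, d(H,TW)=12, d(S,TW)=25/2
step 3: merge (B,H) at d=8, Q=-133/2; branch lengths B→17/12, H→79/12; new cluster BH
  updated: d(BH,GO)=31/4, d(BH,S)=11, d(BH,TW)=13/2
step 4: merge (BH,S) at d=11, Q=-157/4; branch lengths BH→45/16, S→131/16; new cluster BHS
  updated: d(BHS,GO)=37/8, d(BHS,TW)=4
step 5: merge (BHS,GO) at d=37/8, Q=-127/8; branch lengths BHS→11/16, GO→63/16; new cluster BGHOS
  updated: d(BGHOS,TW)=53/16
step 6: merge (BGHOS,TW) at d=53/16; branch lengths BGHOS→53/32, TW→53/32; new cluster BGHOSTW
final tree: ((((B:17/12,H:79/12):45/16,S:131/16):11/16,(G:37/10,O:3/10):63/16):53/32,(T:-5/16,W:21/16):53/32)
total length: 511/16

B,H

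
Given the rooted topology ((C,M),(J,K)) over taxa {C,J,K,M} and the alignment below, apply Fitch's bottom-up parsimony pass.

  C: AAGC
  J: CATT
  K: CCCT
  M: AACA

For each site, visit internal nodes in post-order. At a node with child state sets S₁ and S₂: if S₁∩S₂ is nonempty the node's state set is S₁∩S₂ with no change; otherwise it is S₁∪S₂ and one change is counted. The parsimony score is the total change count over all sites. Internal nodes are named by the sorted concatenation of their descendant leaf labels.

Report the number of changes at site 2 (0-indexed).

2

[col 0] CM: children C:{A}, M:{A} ∩→ {A}; cost 0
[col 0] JK: children J:{C}, K:{C} ∩→ {C}; cost 0
[col 0] CJKM: children CM:{A}, JK:{C} ∪→ {A,C}; cost 1
[col 1] CM: children C:{A}, M:{A} ∩→ {A}; cost 0
[col 1] JK: children J:{A}, K:{C} ∪→ {A,C}; cost 1
[col 1] CJKM: children CM:{A}, JK:{A,C} ∩→ {A}; cost 0
[col 2] CM: children C:{G}, M:{C} ∪→ {C,G}; cost 1
[col 2] JK: children J:{T}, K:{C} ∪→ {C,T}; cost 1
[col 2] CJKM: children CM:{C,G}, JK:{C,T} ∩→ {C}; cost 0
[col 3] CM: children C:{C}, M:{A} ∪→ {A,C}; cost 1
[col 3] JK: children J:{T}, K:{T} ∩→ {T}; cost 0
[col 3] CJKM: children CM:{A,C}, JK:{T} ∪→ {A,C,T}; cost 1
per-site changes: [1, 1, 2, 2]; total = 6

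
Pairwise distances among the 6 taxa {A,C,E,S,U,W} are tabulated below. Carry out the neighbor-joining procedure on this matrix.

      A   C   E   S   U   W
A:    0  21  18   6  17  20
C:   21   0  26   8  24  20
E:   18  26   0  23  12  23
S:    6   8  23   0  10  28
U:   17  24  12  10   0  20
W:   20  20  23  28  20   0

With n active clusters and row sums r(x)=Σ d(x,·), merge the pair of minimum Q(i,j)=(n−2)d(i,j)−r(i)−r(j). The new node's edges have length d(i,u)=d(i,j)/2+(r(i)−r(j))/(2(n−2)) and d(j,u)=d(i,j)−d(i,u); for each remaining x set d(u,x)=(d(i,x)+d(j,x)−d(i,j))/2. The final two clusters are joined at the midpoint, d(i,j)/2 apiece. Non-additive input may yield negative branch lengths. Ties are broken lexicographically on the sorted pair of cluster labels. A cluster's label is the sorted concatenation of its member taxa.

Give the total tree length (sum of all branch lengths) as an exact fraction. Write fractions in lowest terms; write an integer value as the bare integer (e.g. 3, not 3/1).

iteration 1: select C,S (d=8, Q=-142); attach at lengths (7, 1); label the merged cluster CS
  updated: d(A,CS)=19/2, d(CS,E)=41/2, d(CS,U)=13, d(CS,W)=20
iteration 2: select E,U (d=12, Q=-199/2); attach at lengths (95/12, 49/12); label the merged cluster EU
  updated: d(A,EU)=23/2, d(CS,EU)=43/4, d(EU,W)=31/2
iteration 3: select A,CS (d=19/2, Q=-249/4); attach at lengths (79/16, 73/16); label the merged cluster ACS
  updated: d(ACS,EU)=51/8, d(ACS,W)=61/4
iteration 4: select ACS,EU (d=51/8, Q=-297/8); attach at lengths (49/16, 53/16); label the merged cluster ACESU
  updated: d(ACESU,W)=195/16
iteration 5: select ACESU,W (d=195/16); attach at lengths (195/32, 195/32); label the merged cluster ACESUW
final tree: (((A:79/16,(C:7,S:1):73/16):49/16,(E:95/12,U:49/12):53/16):195/32,W:195/32)
total length: 769/16

769/16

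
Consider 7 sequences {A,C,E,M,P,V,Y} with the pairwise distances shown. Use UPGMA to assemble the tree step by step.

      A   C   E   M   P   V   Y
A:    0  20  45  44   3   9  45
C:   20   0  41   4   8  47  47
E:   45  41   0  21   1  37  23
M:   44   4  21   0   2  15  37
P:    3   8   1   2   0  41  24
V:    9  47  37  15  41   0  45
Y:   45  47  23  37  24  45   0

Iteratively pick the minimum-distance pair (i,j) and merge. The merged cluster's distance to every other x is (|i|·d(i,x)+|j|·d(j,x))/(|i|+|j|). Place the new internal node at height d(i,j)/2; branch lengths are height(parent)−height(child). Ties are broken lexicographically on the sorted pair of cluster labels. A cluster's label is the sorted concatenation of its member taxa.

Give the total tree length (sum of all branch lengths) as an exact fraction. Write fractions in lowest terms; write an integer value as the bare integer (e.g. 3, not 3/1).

823/12

iteration 1: select E,P (d=1); attach at lengths (1/2, 1/2); label the merged cluster EP
  updated: d(A,EP)=24, d(C,EP)=49/2, d(EP,M)=23/2, d(EP,V)=39, d(EP,Y)=47/2
iteration 2: select C,M (d=4); attach at lengths (2, 2); label the merged cluster CM
  updated: d(A,CM)=32, d(CM,EP)=18, d(CM,V)=31, d(CM,Y)=42
iteration 3: select A,V (d=9); attach at lengths (9/2, 9/2); label the merged cluster AV
  updated: d(AV,CM)=63/2, d(AV,EP)=63/2, d(AV,Y)=45
iteration 4: select CM,EP (d=18); attach at lengths (7, 17/2); label the merged cluster CEMP
  updated: d(AV,CEMP)=63/2, d(CEMP,Y)=131/4
iteration 5: select AV,CEMP (d=63/2); attach at lengths (45/4, 27/4); label the merged cluster ACEMPV
  updated: d(ACEMPV,Y)=221/6
iteration 6: select ACEMPV,Y (d=221/6); attach at lengths (8/3, 221/12); label the merged cluster ACEMPVY
final tree: (((A:9/2,V:9/2):45/4,((C:2,M:2):7,(E:1/2,P:1/2):17/2):27/4):8/3,Y:221/12)
total length: 823/12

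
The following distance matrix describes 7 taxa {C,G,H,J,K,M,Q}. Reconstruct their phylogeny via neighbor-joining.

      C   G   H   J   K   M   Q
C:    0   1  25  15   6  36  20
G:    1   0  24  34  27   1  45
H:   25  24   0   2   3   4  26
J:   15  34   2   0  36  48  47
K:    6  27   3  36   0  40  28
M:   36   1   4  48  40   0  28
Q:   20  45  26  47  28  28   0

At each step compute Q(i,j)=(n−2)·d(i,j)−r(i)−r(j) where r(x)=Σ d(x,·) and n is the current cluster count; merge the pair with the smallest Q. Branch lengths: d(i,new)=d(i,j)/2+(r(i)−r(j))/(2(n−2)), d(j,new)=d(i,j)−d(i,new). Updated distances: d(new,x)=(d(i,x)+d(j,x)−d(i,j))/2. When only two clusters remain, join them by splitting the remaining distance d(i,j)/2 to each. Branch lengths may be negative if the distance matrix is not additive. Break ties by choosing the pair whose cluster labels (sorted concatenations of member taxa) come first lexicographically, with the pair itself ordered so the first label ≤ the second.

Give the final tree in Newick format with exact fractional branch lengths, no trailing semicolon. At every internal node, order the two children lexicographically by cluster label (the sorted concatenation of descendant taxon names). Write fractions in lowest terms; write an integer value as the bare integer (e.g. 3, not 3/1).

1. join G+M (d=1, Q=-284) ⇒ GM; edges |G|=-2, |M|=3
  updated: d(C,GM)=18, d(GM,H)=27/2, d(GM,J)=81/2, d(GM,K)=33, d(GM,Q)=36
2. join H+J (d=2, Q=-202) ⇒ HJ; edges |H|=-63/8, |J|=79/8
  updated: d(C,HJ)=19, d(GM,HJ)=26, d(HJ,K)=37/2, d(HJ,Q)=71/2
3. join GM+HJ (d=26, Q=-134) ⇒ GHJM; edges |GM|=46/3, |HJ|=32/3
  updated: d(C,GHJM)=11/2, d(GHJM,K)=51/4, d(GHJM,Q)=91/4
4. join C+K (d=6, Q=-265/4) ⇒ CK; edges |C|=-13/16, |K|=109/16
  updated: d(CK,GHJM)=49/8, d(CK,Q)=21
5. join CK+GHJM (d=49/8, Q=-399/8) ⇒ CGHJKM; edges |CK|=35/16, |GHJM|=63/16
  updated: d(CGHJKM,Q)=301/16
6. join CGHJKM+Q (d=301/16) ⇒ CGHJKMQ; edges |CGHJKM|=301/32, |Q|=301/32
final tree: (((C:-13/16,K:109/16):35/16,((G:-2,M:3):46/3,(H:-63/8,J:79/8):32/3):63/16):301/32,Q:301/32)
total length: 959/16

(((C:-13/16,K:109/16):35/16,((G:-2,M:3):46/3,(H:-63/8,J:79/8):32/3):63/16):301/32,Q:301/32)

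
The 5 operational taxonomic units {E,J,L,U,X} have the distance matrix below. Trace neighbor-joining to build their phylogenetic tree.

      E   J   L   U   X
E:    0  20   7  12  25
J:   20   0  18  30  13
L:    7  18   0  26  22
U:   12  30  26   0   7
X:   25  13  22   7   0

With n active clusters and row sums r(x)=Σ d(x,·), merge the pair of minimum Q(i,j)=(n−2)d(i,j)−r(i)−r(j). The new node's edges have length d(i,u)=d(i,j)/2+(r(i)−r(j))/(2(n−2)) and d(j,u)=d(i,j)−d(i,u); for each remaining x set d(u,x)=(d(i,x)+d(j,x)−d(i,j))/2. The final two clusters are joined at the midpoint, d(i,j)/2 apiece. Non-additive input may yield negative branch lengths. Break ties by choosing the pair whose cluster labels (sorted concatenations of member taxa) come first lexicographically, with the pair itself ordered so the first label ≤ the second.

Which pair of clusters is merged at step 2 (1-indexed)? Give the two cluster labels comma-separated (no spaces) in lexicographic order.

iteration 1: select U,X (d=7, Q=-121); attach at lengths (29/6, 13/6); label the merged cluster UX
  updated: d(E,UX)=15, d(J,UX)=18, d(L,UX)=41/2
iteration 2: select E,L (d=7, Q=-147/2); attach at lengths (21/8, 35/8); label the merged cluster EL
  updated: d(EL,J)=31/2, d(EL,UX)=57/4
iteration 3: select EL,J (d=31/2, Q=-191/4); attach at lengths (47/8, 77/8); label the merged cluster EJL
  updated: d(EJL,UX)=67/8
iteration 4: select EJL,UX (d=67/8); attach at lengths (67/16, 67/16); label the merged cluster EJLUX
final tree: (((E:21/8,L:35/8):47/8,J:77/8):67/16,(U:29/6,X:13/6):67/16)
total length: 303/8

E,L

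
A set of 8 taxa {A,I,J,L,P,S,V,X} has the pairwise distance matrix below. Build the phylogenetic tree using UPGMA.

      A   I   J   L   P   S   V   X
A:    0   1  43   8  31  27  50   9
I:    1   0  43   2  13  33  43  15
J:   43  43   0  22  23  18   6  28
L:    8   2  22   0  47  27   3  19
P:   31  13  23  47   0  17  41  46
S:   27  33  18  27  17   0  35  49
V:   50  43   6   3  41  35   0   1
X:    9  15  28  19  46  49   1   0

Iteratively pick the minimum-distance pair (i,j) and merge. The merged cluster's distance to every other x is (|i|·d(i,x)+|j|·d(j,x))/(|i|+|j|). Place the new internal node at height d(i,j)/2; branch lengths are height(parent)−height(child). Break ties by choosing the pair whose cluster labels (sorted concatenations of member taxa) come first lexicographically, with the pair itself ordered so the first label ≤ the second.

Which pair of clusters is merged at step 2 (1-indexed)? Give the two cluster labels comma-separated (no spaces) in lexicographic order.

V,X

1. join A+I (d=1) ⇒ AI; edges |A|=1/2, |I|=1/2
  updated: d(AI,J)=43, d(AI,L)=5, d(AI,P)=22, d(AI,S)=30, d(AI,V)=93/2, d(AI,X)=12
2. join V+X (d=1) ⇒ VX; edges |V|=1/2, |X|=1/2
  updated: d(AI,VX)=117/4, d(J,VX)=17, d(L,VX)=11, d(P,VX)=87/2, d(S,VX)=42
3. join AI+L (d=5) ⇒ AIL; edges |AI|=2, |L|=5/2
  updated: d(AIL,J)=36, d(AIL,P)=91/3, d(AIL,S)=29, d(AIL,VX)=139/6
4. join J+VX (d=17) ⇒ JVX; edges |J|=17/2, |VX|=8
  updated: d(AIL,JVX)=247/9, d(JVX,P)=110/3, d(JVX,S)=34
5. join P+S (d=17) ⇒ PS; edges |P|=17/2, |S|=17/2
  updated: d(AIL,PS)=89/3, d(JVX,PS)=106/3
6. join AIL+JVX (d=247/9) ⇒ AIJLVX; edges |AIL|=101/9, |JVX|=47/9
  updated: d(AIJLVX,PS)=65/2
7. join AIJLVX+PS (d=65/2) ⇒ AIJLPSVX; edges |AIJLVX|=91/36, |PS|=31/4
final tree: ((((A:1/2,I:1/2):2,L:5/2):101/9,(J:17/2,(V:1/2,X:1/2):8):47/9):91/36,(P:17/2,S:17/2):31/4)
total length: 1201/18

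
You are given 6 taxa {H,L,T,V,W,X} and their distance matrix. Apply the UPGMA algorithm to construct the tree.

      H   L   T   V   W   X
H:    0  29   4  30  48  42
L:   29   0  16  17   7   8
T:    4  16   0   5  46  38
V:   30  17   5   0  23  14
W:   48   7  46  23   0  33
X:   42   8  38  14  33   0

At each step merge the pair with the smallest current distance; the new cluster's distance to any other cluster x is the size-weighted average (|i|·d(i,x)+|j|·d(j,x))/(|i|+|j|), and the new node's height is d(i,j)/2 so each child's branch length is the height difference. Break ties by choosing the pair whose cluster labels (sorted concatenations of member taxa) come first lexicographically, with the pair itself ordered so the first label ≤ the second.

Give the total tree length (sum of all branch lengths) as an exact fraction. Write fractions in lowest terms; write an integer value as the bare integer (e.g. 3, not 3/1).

iteration 1: select H,T (d=4); attach at lengths (2, 2); label the merged cluster HT
  updated: d(HT,L)=45/2, d(HT,V)=35/2, d(HT,W)=47, d(HT,X)=40
iteration 2: select L,W (d=7); attach at lengths (7/2, 7/2); label the merged cluster LW
  updated: d(HT,LW)=139/4, d(LW,V)=20, d(LW,X)=41/2
iteration 3: select V,X (d=14); attach at lengths (7, 7); label the merged cluster VX
  updated: d(HT,VX)=115/4, d(LW,VX)=81/4
iteration 4: select LW,VX (d=81/4); attach at lengths (53/8, 25/8); label the merged cluster LVWX
  updated: d(HT,LVWX)=127/4
iteration 5: select HT,LVWX (d=127/4); attach at lengths (111/8, 23/4); label the merged cluster HLTVWX
final tree: ((H:2,T:2):111/8,((L:7/2,W:7/2):53/8,(V:7,X:7):25/8):23/4)
total length: 435/8

435/8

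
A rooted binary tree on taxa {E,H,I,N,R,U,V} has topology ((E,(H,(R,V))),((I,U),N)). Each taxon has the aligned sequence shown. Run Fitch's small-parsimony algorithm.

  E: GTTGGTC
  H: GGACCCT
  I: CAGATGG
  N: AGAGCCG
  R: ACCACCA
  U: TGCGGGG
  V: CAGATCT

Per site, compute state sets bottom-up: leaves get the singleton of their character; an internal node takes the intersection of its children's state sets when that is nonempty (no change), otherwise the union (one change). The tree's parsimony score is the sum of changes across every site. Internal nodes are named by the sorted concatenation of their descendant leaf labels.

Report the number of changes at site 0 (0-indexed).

RV@0: {A} ∪ {C} = {A,C} (union, +1)
HRV@0: {G} ∪ {A,C} = {A,C,G} (union, +1)
EHRV@0: {G} ∩ {A,C,G} = {G} (intersection, +0)
IU@0: {C} ∪ {T} = {C,T} (union, +1)
INU@0: {C,T} ∪ {A} = {A,C,T} (union, +1)
EHINRUV@0: {G} ∪ {A,C,T} = {A,C,G,T} (union, +1)
RV@1: {C} ∪ {A} = {A,C} (union, +1)
HRV@1: {G} ∪ {A,C} = {A,C,G} (union, +1)
EHRV@1: {T} ∪ {A,C,G} = {A,C,G,T} (union, +1)
IU@1: {A} ∪ {G} = {A,G} (union, +1)
INU@1: {A,G} ∩ {G} = {G} (intersection, +0)
EHINRUV@1: {A,C,G,T} ∩ {G} = {G} (intersection, +0)
RV@2: {C} ∪ {G} = {C,G} (union, +1)
HRV@2: {A} ∪ {C,G} = {A,C,G} (union, +1)
EHRV@2: {T} ∪ {A,C,G} = {A,C,G,T} (union, +1)
IU@2: {G} ∪ {C} = {C,G} (union, +1)
INU@2: {C,G} ∪ {A} = {A,C,G} (union, +1)
EHINRUV@2: {A,C,G,T} ∩ {A,C,G} = {A,C,G} (intersection, +0)
RV@3: {A} ∩ {A} = {A} (intersection, +0)
HRV@3: {C} ∪ {A} = {A,C} (union, +1)
EHRV@3: {G} ∪ {A,C} = {A,C,G} (union, +1)
IU@3: {A} ∪ {G} = {A,G} (union, +1)
INU@3: {A,G} ∩ {G} = {G} (intersection, +0)
EHINRUV@3: {A,C,G} ∩ {G} = {G} (intersection, +0)
RV@4: {C} ∪ {T} = {C,T} (union, +1)
HRV@4: {C} ∩ {C,T} = {C} (intersection, +0)
EHRV@4: {G} ∪ {C} = {C,G} (union, +1)
IU@4: {T} ∪ {G} = {G,T} (union, +1)
INU@4: {G,T} ∪ {C} = {C,G,T} (union, +1)
EHINRUV@4: {C,G} ∩ {C,G,T} = {C,G} (intersection, +0)
RV@5: {C} ∩ {C} = {C} (intersection, +0)
HRV@5: {C} ∩ {C} = {C} (intersection, +0)
EHRV@5: {T} ∪ {C} = {C,T} (union, +1)
IU@5: {G} ∩ {G} = {G} (intersection, +0)
INU@5: {G} ∪ {C} = {C,G} (union, +1)
EHINRUV@5: {C,T} ∩ {C,G} = {C} (intersection, +0)
RV@6: {A} ∪ {T} = {A,T} (union, +1)
HRV@6: {T} ∩ {A,T} = {T} (intersection, +0)
EHRV@6: {C} ∪ {T} = {C,T} (union, +1)
IU@6: {G} ∩ {G} = {G} (intersection, +0)
INU@6: {G} ∩ {G} = {G} (intersection, +0)
EHINRUV@6: {C,T} ∪ {G} = {C,G,T} (union, +1)
per-site changes: [5, 4, 5, 3, 4, 2, 3]; total = 26

5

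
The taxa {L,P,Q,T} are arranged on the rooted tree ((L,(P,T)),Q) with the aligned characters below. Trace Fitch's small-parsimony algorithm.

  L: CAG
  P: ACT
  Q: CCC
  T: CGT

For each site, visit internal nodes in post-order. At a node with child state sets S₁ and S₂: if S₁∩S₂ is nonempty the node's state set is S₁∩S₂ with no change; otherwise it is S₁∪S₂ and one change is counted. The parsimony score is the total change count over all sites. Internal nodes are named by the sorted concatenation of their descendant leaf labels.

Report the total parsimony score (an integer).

PT@0: {A} ∪ {C} = {A,C} (union, +1)
LPT@0: {C} ∩ {A,C} = {C} (intersection, +0)
LPQT@0: {C} ∩ {C} = {C} (intersection, +0)
PT@1: {C} ∪ {G} = {C,G} (union, +1)
LPT@1: {A} ∪ {C,G} = {A,C,G} (union, +1)
LPQT@1: {A,C,G} ∩ {C} = {C} (intersection, +0)
PT@2: {T} ∩ {T} = {T} (intersection, +0)
LPT@2: {G} ∪ {T} = {G,T} (union, +1)
LPQT@2: {G,T} ∪ {C} = {C,G,T} (union, +1)
per-site changes: [1, 2, 2]; total = 5

5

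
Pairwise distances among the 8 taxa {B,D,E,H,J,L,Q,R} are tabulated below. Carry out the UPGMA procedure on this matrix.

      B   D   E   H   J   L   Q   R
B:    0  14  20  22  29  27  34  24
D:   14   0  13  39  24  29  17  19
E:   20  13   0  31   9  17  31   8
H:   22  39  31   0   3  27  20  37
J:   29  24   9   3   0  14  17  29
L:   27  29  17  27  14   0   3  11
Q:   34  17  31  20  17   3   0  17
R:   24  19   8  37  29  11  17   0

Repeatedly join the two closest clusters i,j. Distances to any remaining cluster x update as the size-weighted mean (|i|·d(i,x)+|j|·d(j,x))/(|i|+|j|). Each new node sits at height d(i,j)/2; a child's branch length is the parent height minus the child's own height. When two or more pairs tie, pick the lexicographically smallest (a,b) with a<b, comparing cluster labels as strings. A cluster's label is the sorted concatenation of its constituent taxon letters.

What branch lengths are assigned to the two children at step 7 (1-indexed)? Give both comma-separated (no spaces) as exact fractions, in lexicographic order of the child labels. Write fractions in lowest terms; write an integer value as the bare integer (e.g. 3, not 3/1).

1. join H+J (d=3) ⇒ HJ; edges |H|=3/2, |J|=3/2
  updated: d(B,HJ)=51/2, d(D,HJ)=63/2, d(E,HJ)=20, d(HJ,L)=41/2, d(HJ,Q)=37/2, d(HJ,R)=33
2. join L+Q (d=3) ⇒ LQ; edges |L|=3/2, |Q|=3/2
  updated: d(B,LQ)=61/2, d(D,LQ)=23, d(E,LQ)=24, d(HJ,LQ)=39/2, d(LQ,R)=14
3. join E+R (d=8) ⇒ ER; edges |E|=4, |R|=4
  updated: d(B,ER)=22, d(D,ER)=16, d(ER,HJ)=53/2, d(ER,LQ)=19
4. join B+D (d=14) ⇒ BD; edges |B|=7, |D|=7
  updated: d(BD,ER)=19, d(BD,HJ)=57/2, d(BD,LQ)=107/4
5. join BD+ER (d=19) ⇒ BDER; edges |BD|=5/2, |ER|=11/2
  updated: d(BDER,HJ)=55/2, d(BDER,LQ)=183/8
6. join HJ+LQ (d=39/2) ⇒ HJLQ; edges |HJ|=33/4, |LQ|=33/4
  updated: d(BDER,HJLQ)=403/16
7. join BDER+HJLQ (d=403/16) ⇒ BDEHJLQR; edges |BDER|=99/32, |HJLQ|=91/32
final tree: (((B:7,D:7):5/2,(E:4,R:4):11/2):99/32,((H:3/2,J:3/2):33/4,(L:3/2,Q:3/2):33/4):91/32)
total length: 935/16

99/32,91/32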